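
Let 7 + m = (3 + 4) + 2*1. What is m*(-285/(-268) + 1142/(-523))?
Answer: -157001/70082 ≈ -2.2402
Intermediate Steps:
m = 2 (m = -7 + ((3 + 4) + 2*1) = -7 + (7 + 2) = -7 + 9 = 2)
m*(-285/(-268) + 1142/(-523)) = 2*(-285/(-268) + 1142/(-523)) = 2*(-285*(-1/268) + 1142*(-1/523)) = 2*(285/268 - 1142/523) = 2*(-157001/140164) = -157001/70082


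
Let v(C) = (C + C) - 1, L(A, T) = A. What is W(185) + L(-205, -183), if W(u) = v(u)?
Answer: 164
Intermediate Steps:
v(C) = -1 + 2*C (v(C) = 2*C - 1 = -1 + 2*C)
W(u) = -1 + 2*u
W(185) + L(-205, -183) = (-1 + 2*185) - 205 = (-1 + 370) - 205 = 369 - 205 = 164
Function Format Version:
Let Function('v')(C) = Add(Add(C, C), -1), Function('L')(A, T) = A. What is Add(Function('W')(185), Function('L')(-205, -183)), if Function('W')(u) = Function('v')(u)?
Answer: 164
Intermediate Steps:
Function('v')(C) = Add(-1, Mul(2, C)) (Function('v')(C) = Add(Mul(2, C), -1) = Add(-1, Mul(2, C)))
Function('W')(u) = Add(-1, Mul(2, u))
Add(Function('W')(185), Function('L')(-205, -183)) = Add(Add(-1, Mul(2, 185)), -205) = Add(Add(-1, 370), -205) = Add(369, -205) = 164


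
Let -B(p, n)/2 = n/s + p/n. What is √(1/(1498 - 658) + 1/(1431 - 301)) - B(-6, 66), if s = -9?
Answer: -490/33 + √4674810/47460 ≈ -14.803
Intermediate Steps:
B(p, n) = 2*n/9 - 2*p/n (B(p, n) = -2*(n/(-9) + p/n) = -2*(n*(-⅑) + p/n) = -2*(-n/9 + p/n) = 2*n/9 - 2*p/n)
√(1/(1498 - 658) + 1/(1431 - 301)) - B(-6, 66) = √(1/(1498 - 658) + 1/(1431 - 301)) - ((2/9)*66 - 2*(-6)/66) = √(1/840 + 1/1130) - (44/3 - 2*(-6)*1/66) = √(1/840 + 1/1130) - (44/3 + 2/11) = √(197/94920) - 1*490/33 = √4674810/47460 - 490/33 = -490/33 + √4674810/47460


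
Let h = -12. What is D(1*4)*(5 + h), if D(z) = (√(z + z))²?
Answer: -56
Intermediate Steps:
D(z) = 2*z (D(z) = (√(2*z))² = (√2*√z)² = 2*z)
D(1*4)*(5 + h) = (2*(1*4))*(5 - 12) = (2*4)*(-7) = 8*(-7) = -56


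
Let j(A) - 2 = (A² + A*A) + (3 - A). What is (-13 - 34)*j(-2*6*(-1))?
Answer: -13207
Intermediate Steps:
j(A) = 5 - A + 2*A² (j(A) = 2 + ((A² + A*A) + (3 - A)) = 2 + ((A² + A²) + (3 - A)) = 2 + (2*A² + (3 - A)) = 2 + (3 - A + 2*A²) = 5 - A + 2*A²)
(-13 - 34)*j(-2*6*(-1)) = (-13 - 34)*(5 - (-2*6)*(-1) + 2*(-2*6*(-1))²) = -47*(5 - (-12)*(-1) + 2*(-12*(-1))²) = -47*(5 - 1*12 + 2*12²) = -47*(5 - 12 + 2*144) = -47*(5 - 12 + 288) = -47*281 = -13207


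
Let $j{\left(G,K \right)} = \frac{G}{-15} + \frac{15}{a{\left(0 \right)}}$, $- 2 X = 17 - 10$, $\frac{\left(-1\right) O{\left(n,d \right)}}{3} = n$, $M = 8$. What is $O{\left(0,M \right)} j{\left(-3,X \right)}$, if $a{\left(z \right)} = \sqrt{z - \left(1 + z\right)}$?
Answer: $0$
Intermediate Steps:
$O{\left(n,d \right)} = - 3 n$
$a{\left(z \right)} = i$ ($a{\left(z \right)} = \sqrt{-1} = i$)
$X = - \frac{7}{2}$ ($X = - \frac{17 - 10}{2} = \left(- \frac{1}{2}\right) 7 = - \frac{7}{2} \approx -3.5$)
$j{\left(G,K \right)} = - 15 i - \frac{G}{15}$ ($j{\left(G,K \right)} = \frac{G}{-15} + \frac{15}{i} = G \left(- \frac{1}{15}\right) + 15 \left(- i\right) = - \frac{G}{15} - 15 i = - 15 i - \frac{G}{15}$)
$O{\left(0,M \right)} j{\left(-3,X \right)} = \left(-3\right) 0 \left(- 15 i - - \frac{1}{5}\right) = 0 \left(- 15 i + \frac{1}{5}\right) = 0 \left(\frac{1}{5} - 15 i\right) = 0$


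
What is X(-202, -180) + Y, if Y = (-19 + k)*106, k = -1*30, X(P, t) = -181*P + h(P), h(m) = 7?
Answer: 31375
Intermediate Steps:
X(P, t) = 7 - 181*P (X(P, t) = -181*P + 7 = 7 - 181*P)
k = -30
Y = -5194 (Y = (-19 - 30)*106 = -49*106 = -5194)
X(-202, -180) + Y = (7 - 181*(-202)) - 5194 = (7 + 36562) - 5194 = 36569 - 5194 = 31375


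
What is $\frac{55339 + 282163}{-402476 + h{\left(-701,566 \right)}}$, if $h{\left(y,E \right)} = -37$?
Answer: $- \frac{337502}{402513} \approx -0.83849$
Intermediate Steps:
$\frac{55339 + 282163}{-402476 + h{\left(-701,566 \right)}} = \frac{55339 + 282163}{-402476 - 37} = \frac{337502}{-402513} = 337502 \left(- \frac{1}{402513}\right) = - \frac{337502}{402513}$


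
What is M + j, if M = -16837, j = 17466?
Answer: 629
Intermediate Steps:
M + j = -16837 + 17466 = 629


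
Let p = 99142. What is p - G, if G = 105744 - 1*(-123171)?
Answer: -129773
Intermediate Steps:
G = 228915 (G = 105744 + 123171 = 228915)
p - G = 99142 - 1*228915 = 99142 - 228915 = -129773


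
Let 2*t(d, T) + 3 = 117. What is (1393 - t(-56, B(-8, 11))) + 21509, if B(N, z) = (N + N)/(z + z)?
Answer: 22845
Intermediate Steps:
B(N, z) = N/z (B(N, z) = (2*N)/((2*z)) = (2*N)*(1/(2*z)) = N/z)
t(d, T) = 57 (t(d, T) = -3/2 + (½)*117 = -3/2 + 117/2 = 57)
(1393 - t(-56, B(-8, 11))) + 21509 = (1393 - 1*57) + 21509 = (1393 - 57) + 21509 = 1336 + 21509 = 22845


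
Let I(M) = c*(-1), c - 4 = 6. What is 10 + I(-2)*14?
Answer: -130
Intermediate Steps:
c = 10 (c = 4 + 6 = 10)
I(M) = -10 (I(M) = 10*(-1) = -10)
10 + I(-2)*14 = 10 - 10*14 = 10 - 140 = -130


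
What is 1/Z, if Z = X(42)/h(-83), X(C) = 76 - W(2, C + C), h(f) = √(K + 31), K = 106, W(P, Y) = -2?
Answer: √137/78 ≈ 0.15006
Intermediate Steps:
h(f) = √137 (h(f) = √(106 + 31) = √137)
X(C) = 78 (X(C) = 76 - 1*(-2) = 76 + 2 = 78)
Z = 78*√137/137 (Z = 78/(√137) = 78*(√137/137) = 78*√137/137 ≈ 6.6640)
1/Z = 1/(78*√137/137) = √137/78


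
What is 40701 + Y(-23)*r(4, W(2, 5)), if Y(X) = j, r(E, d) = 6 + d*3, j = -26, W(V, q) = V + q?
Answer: 39999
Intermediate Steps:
r(E, d) = 6 + 3*d
Y(X) = -26
40701 + Y(-23)*r(4, W(2, 5)) = 40701 - 26*(6 + 3*(2 + 5)) = 40701 - 26*(6 + 3*7) = 40701 - 26*(6 + 21) = 40701 - 26*27 = 40701 - 702 = 39999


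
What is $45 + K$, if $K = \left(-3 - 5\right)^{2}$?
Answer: $109$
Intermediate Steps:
$K = 64$ ($K = \left(-8\right)^{2} = 64$)
$45 + K = 45 + 64 = 109$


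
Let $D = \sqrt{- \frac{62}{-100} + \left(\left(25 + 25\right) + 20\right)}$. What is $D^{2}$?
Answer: $\frac{3531}{50} \approx 70.62$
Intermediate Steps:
$D = \frac{\sqrt{7062}}{10}$ ($D = \sqrt{\left(-62\right) \left(- \frac{1}{100}\right) + \left(50 + 20\right)} = \sqrt{\frac{31}{50} + 70} = \sqrt{\frac{3531}{50}} = \frac{\sqrt{7062}}{10} \approx 8.4036$)
$D^{2} = \left(\frac{\sqrt{7062}}{10}\right)^{2} = \frac{3531}{50}$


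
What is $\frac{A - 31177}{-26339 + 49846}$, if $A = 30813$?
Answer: $- \frac{364}{23507} \approx -0.015485$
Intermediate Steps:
$\frac{A - 31177}{-26339 + 49846} = \frac{30813 - 31177}{-26339 + 49846} = - \frac{364}{23507}$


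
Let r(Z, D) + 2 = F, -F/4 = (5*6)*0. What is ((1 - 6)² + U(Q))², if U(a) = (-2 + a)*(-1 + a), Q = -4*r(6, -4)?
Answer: 4489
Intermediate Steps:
F = 0 (F = -4*5*6*0 = -120*0 = -4*0 = 0)
r(Z, D) = -2 (r(Z, D) = -2 + 0 = -2)
Q = 8 (Q = -4*(-2) = 8)
U(a) = (-1 + a)*(-2 + a)
((1 - 6)² + U(Q))² = ((1 - 6)² + (2 + 8² - 3*8))² = ((-5)² + (2 + 64 - 24))² = (25 + 42)² = 67² = 4489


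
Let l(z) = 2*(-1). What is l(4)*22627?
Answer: -45254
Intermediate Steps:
l(z) = -2
l(4)*22627 = -2*22627 = -45254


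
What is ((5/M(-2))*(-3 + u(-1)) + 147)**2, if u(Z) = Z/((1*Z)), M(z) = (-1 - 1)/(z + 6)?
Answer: 27889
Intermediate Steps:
M(z) = -2/(6 + z)
u(Z) = 1 (u(Z) = Z/Z = 1)
((5/M(-2))*(-3 + u(-1)) + 147)**2 = ((5/((-2/(6 - 2))))*(-3 + 1) + 147)**2 = ((5/((-2/4)))*(-2) + 147)**2 = ((5/((-2*1/4)))*(-2) + 147)**2 = ((5/(-1/2))*(-2) + 147)**2 = ((5*(-2))*(-2) + 147)**2 = (-10*(-2) + 147)**2 = (20 + 147)**2 = 167**2 = 27889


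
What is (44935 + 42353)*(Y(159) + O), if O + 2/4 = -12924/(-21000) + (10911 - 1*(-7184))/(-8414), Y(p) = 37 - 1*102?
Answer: -3077086308612/525875 ≈ -5.8514e+6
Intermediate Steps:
Y(p) = -65 (Y(p) = 37 - 102 = -65)
O = -2140473/1051750 (O = -½ + (-12924/(-21000) + (10911 - 1*(-7184))/(-8414)) = -½ + (-12924*(-1/21000) + (10911 + 7184)*(-1/8414)) = -½ + (1077/1750 + 18095*(-1/8414)) = -½ + (1077/1750 - 2585/1202) = -½ - 807299/525875 = -2140473/1051750 ≈ -2.0352)
(44935 + 42353)*(Y(159) + O) = (44935 + 42353)*(-65 - 2140473/1051750) = 87288*(-70504223/1051750) = -3077086308612/525875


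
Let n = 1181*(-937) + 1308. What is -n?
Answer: 1105289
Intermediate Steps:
n = -1105289 (n = -1106597 + 1308 = -1105289)
-n = -1*(-1105289) = 1105289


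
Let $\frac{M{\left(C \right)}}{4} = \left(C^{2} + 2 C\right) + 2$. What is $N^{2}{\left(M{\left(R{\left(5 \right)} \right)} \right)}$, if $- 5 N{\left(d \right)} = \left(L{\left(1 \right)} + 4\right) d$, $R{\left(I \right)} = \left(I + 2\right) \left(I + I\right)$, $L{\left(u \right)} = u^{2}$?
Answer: $406748224$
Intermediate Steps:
$R{\left(I \right)} = 2 I \left(2 + I\right)$ ($R{\left(I \right)} = \left(2 + I\right) 2 I = 2 I \left(2 + I\right)$)
$M{\left(C \right)} = 8 + 4 C^{2} + 8 C$ ($M{\left(C \right)} = 4 \left(\left(C^{2} + 2 C\right) + 2\right) = 4 \left(2 + C^{2} + 2 C\right) = 8 + 4 C^{2} + 8 C$)
$N{\left(d \right)} = - d$ ($N{\left(d \right)} = - \frac{\left(1^{2} + 4\right) d}{5} = - \frac{\left(1 + 4\right) d}{5} = - \frac{5 d}{5} = - d$)
$N^{2}{\left(M{\left(R{\left(5 \right)} \right)} \right)} = \left(- (8 + 4 \left(2 \cdot 5 \left(2 + 5\right)\right)^{2} + 8 \cdot 2 \cdot 5 \left(2 + 5\right))\right)^{2} = \left(- (8 + 4 \left(2 \cdot 5 \cdot 7\right)^{2} + 8 \cdot 2 \cdot 5 \cdot 7)\right)^{2} = \left(- (8 + 4 \cdot 70^{2} + 8 \cdot 70)\right)^{2} = \left(- (8 + 4 \cdot 4900 + 560)\right)^{2} = \left(- (8 + 19600 + 560)\right)^{2} = \left(\left(-1\right) 20168\right)^{2} = \left(-20168\right)^{2} = 406748224$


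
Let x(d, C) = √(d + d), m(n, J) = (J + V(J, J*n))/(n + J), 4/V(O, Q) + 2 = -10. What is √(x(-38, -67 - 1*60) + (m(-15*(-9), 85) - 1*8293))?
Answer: √(-903065790 + 217800*I*√19)/330 ≈ 0.047866 + 91.064*I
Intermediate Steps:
V(O, Q) = -⅓ (V(O, Q) = 4/(-2 - 10) = 4/(-12) = 4*(-1/12) = -⅓)
m(n, J) = (-⅓ + J)/(J + n) (m(n, J) = (J - ⅓)/(n + J) = (-⅓ + J)/(J + n))
x(d, C) = √2*√d (x(d, C) = √(2*d) = √2*√d)
√(x(-38, -67 - 1*60) + (m(-15*(-9), 85) - 1*8293)) = √(√2*√(-38) + ((-⅓ + 85)/(85 - 15*(-9)) - 1*8293)) = √(√2*(I*√38) + ((254/3)/(85 + 135) - 8293)) = √(2*I*√19 + ((254/3)/220 - 8293)) = √(2*I*√19 + ((1/220)*(254/3) - 8293)) = √(2*I*√19 + (127/330 - 8293)) = √(2*I*√19 - 2736563/330) = √(-2736563/330 + 2*I*√19)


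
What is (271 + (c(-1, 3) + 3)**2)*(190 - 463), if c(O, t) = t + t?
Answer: -96096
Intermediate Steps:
c(O, t) = 2*t
(271 + (c(-1, 3) + 3)**2)*(190 - 463) = (271 + (2*3 + 3)**2)*(190 - 463) = (271 + (6 + 3)**2)*(-273) = (271 + 9**2)*(-273) = (271 + 81)*(-273) = 352*(-273) = -96096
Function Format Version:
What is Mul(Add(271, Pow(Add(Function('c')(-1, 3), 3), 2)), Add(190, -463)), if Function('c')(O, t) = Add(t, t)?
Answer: -96096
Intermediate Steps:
Function('c')(O, t) = Mul(2, t)
Mul(Add(271, Pow(Add(Function('c')(-1, 3), 3), 2)), Add(190, -463)) = Mul(Add(271, Pow(Add(Mul(2, 3), 3), 2)), Add(190, -463)) = Mul(Add(271, Pow(Add(6, 3), 2)), -273) = Mul(Add(271, Pow(9, 2)), -273) = Mul(Add(271, 81), -273) = Mul(352, -273) = -96096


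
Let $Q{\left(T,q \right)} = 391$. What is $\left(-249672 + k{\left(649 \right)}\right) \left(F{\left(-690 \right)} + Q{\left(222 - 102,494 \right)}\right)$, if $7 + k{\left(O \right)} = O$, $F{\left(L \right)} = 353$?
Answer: $-185278320$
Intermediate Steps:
$k{\left(O \right)} = -7 + O$
$\left(-249672 + k{\left(649 \right)}\right) \left(F{\left(-690 \right)} + Q{\left(222 - 102,494 \right)}\right) = \left(-249672 + \left(-7 + 649\right)\right) \left(353 + 391\right) = \left(-249672 + 642\right) 744 = \left(-249030\right) 744 = -185278320$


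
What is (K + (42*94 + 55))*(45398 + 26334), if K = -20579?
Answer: -1189029632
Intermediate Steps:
(K + (42*94 + 55))*(45398 + 26334) = (-20579 + (42*94 + 55))*(45398 + 26334) = (-20579 + (3948 + 55))*71732 = (-20579 + 4003)*71732 = -16576*71732 = -1189029632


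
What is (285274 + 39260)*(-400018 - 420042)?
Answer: -266137352040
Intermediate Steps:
(285274 + 39260)*(-400018 - 420042) = 324534*(-820060) = -266137352040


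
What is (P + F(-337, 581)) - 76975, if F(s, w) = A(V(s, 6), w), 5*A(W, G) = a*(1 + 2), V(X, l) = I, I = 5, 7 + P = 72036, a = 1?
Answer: -24727/5 ≈ -4945.4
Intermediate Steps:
P = 72029 (P = -7 + 72036 = 72029)
V(X, l) = 5
A(W, G) = ⅗ (A(W, G) = (1*(1 + 2))/5 = (1*3)/5 = (⅕)*3 = ⅗)
F(s, w) = ⅗
(P + F(-337, 581)) - 76975 = (72029 + ⅗) - 76975 = 360148/5 - 76975 = -24727/5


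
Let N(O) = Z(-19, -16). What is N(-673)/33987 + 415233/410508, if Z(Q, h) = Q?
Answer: 8292019/8202196 ≈ 1.0110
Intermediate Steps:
N(O) = -19
N(-673)/33987 + 415233/410508 = -19/33987 + 415233/410508 = -19*1/33987 + 415233*(1/410508) = -19/33987 + 2197/2172 = 8292019/8202196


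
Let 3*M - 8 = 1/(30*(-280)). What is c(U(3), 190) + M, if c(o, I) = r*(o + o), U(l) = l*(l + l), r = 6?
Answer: 5510399/25200 ≈ 218.67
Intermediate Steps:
U(l) = 2*l**2 (U(l) = l*(2*l) = 2*l**2)
c(o, I) = 12*o (c(o, I) = 6*(o + o) = 6*(2*o) = 12*o)
M = 67199/25200 (M = 8/3 + 1/(3*((30*(-280)))) = 8/3 + (1/3)/(-8400) = 8/3 + (1/3)*(-1/8400) = 8/3 - 1/25200 = 67199/25200 ≈ 2.6666)
c(U(3), 190) + M = 12*(2*3**2) + 67199/25200 = 12*(2*9) + 67199/25200 = 12*18 + 67199/25200 = 216 + 67199/25200 = 5510399/25200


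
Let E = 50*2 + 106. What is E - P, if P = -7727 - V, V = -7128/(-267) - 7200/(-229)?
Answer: 162867377/20381 ≈ 7991.1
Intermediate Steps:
V = 1184904/20381 (V = -7128*(-1/267) - 7200*(-1/229) = 2376/89 + 7200/229 = 1184904/20381 ≈ 58.138)
E = 206 (E = 100 + 106 = 206)
P = -158668891/20381 (P = -7727 - 1*1184904/20381 = -7727 - 1184904/20381 = -158668891/20381 ≈ -7785.1)
E - P = 206 - 1*(-158668891/20381) = 206 + 158668891/20381 = 162867377/20381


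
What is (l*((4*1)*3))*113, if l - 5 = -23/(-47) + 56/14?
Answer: 604776/47 ≈ 12868.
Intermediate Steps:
l = 446/47 (l = 5 + (-23/(-47) + 56/14) = 5 + (-23*(-1/47) + 56*(1/14)) = 5 + (23/47 + 4) = 5 + 211/47 = 446/47 ≈ 9.4894)
(l*((4*1)*3))*113 = (446*((4*1)*3)/47)*113 = (446*(4*3)/47)*113 = ((446/47)*12)*113 = (5352/47)*113 = 604776/47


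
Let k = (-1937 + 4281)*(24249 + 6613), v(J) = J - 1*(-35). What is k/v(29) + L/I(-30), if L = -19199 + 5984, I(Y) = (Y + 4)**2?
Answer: 191020903/169 ≈ 1.1303e+6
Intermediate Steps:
v(J) = 35 + J (v(J) = J + 35 = 35 + J)
I(Y) = (4 + Y)**2
L = -13215
k = 72340528 (k = 2344*30862 = 72340528)
k/v(29) + L/I(-30) = 72340528/(35 + 29) - 13215/(4 - 30)**2 = 72340528/64 - 13215/((-26)**2) = 72340528*(1/64) - 13215/676 = 4521283/4 - 13215*1/676 = 4521283/4 - 13215/676 = 191020903/169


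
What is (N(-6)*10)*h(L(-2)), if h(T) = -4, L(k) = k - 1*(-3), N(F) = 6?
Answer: -240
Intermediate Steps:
L(k) = 3 + k (L(k) = k + 3 = 3 + k)
(N(-6)*10)*h(L(-2)) = (6*10)*(-4) = 60*(-4) = -240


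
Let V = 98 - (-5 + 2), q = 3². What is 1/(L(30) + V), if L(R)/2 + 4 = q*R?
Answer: 1/633 ≈ 0.0015798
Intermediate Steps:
q = 9
L(R) = -8 + 18*R (L(R) = -8 + 2*(9*R) = -8 + 18*R)
V = 101 (V = 98 - (-3) = 98 - 1*(-3) = 98 + 3 = 101)
1/(L(30) + V) = 1/((-8 + 18*30) + 101) = 1/((-8 + 540) + 101) = 1/(532 + 101) = 1/633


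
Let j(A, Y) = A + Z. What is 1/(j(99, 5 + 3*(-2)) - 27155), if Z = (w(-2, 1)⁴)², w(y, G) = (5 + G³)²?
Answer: 1/2821109880400 ≈ 3.5447e-13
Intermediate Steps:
Z = 2821109907456 (Z = (((5 + 1³)²)⁴)² = (((5 + 1)²)⁴)² = ((6²)⁴)² = (36⁴)² = 1679616² = 2821109907456)
j(A, Y) = 2821109907456 + A (j(A, Y) = A + 2821109907456 = 2821109907456 + A)
1/(j(99, 5 + 3*(-2)) - 27155) = 1/((2821109907456 + 99) - 27155) = 1/(2821109907555 - 27155) = 1/2821109880400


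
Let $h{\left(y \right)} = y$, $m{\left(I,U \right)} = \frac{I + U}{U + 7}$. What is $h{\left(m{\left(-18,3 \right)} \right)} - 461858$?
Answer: $- \frac{923719}{2} \approx -4.6186 \cdot 10^{5}$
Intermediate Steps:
$m{\left(I,U \right)} = \frac{I + U}{7 + U}$
$h{\left(m{\left(-18,3 \right)} \right)} - 461858 = \frac{-18 + 3}{7 + 3} - 461858 = \frac{1}{10} \left(-15\right) - 461858 = - \frac{3}{2} - 461858 = - \frac{923719}{2}$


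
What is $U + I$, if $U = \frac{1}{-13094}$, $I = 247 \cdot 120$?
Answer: $\frac{388106159}{13094} \approx 29640.0$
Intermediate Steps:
$I = 29640$
$U = - \frac{1}{13094} \approx -7.6371 \cdot 10^{-5}$
$U + I = - \frac{1}{13094} + 29640 = \frac{388106159}{13094}$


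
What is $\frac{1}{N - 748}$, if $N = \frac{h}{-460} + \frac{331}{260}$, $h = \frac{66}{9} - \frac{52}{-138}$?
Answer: $- \frac{412620}{308121379} \approx -0.0013391$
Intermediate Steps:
$h = \frac{532}{69}$ ($h = 66 \cdot \frac{1}{9} - - \frac{26}{69} = \frac{22}{3} + \frac{26}{69} = \frac{532}{69} \approx 7.7101$)
$N = \frac{518381}{412620}$ ($N = \frac{532}{69 \left(-460\right)} + \frac{331}{260} = \frac{532}{69} \left(- \frac{1}{460}\right) + 331 \cdot \frac{1}{260} = - \frac{133}{7935} + \frac{331}{260} = \frac{518381}{412620} \approx 1.2563$)
$\frac{1}{N - 748} = \frac{1}{\frac{518381}{412620} - 748} = \frac{1}{- \frac{308121379}{412620}} = - \frac{412620}{308121379}$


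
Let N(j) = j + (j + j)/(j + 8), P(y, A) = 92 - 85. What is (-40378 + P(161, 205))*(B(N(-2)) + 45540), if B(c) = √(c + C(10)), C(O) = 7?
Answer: -1838495340 - 13457*√39 ≈ -1.8386e+9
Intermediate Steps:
P(y, A) = 7
N(j) = j + 2*j/(8 + j) (N(j) = j + (2*j)/(8 + j) = j + 2*j/(8 + j))
B(c) = √(7 + c) (B(c) = √(c + 7) = √(7 + c))
(-40378 + P(161, 205))*(B(N(-2)) + 45540) = (-40378 + 7)*(√(7 - 2*(10 - 2)/(8 - 2)) + 45540) = -40371*(√(7 - 2*8/6) + 45540) = -40371*(√(7 - 2*⅙*8) + 45540) = -40371*(√(7 - 8/3) + 45540) = -40371*(√(13/3) + 45540) = -40371*(√39/3 + 45540) = -40371*(45540 + √39/3) = -1838495340 - 13457*√39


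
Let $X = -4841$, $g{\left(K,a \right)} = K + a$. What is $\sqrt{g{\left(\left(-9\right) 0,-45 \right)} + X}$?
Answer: $i \sqrt{4886} \approx 69.9 i$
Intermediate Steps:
$\sqrt{g{\left(\left(-9\right) 0,-45 \right)} + X} = \sqrt{\left(\left(-9\right) 0 - 45\right) - 4841} = \sqrt{\left(0 - 45\right) - 4841} = \sqrt{-45 - 4841} = \sqrt{-4886} = i \sqrt{4886}$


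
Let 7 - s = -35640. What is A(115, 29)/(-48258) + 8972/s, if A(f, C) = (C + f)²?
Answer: -17011412/95569607 ≈ -0.17800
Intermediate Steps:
s = 35647 (s = 7 - 1*(-35640) = 7 + 35640 = 35647)
A(115, 29)/(-48258) + 8972/s = (29 + 115)²/(-48258) + 8972/35647 = 144²*(-1/48258) + 8972*(1/35647) = 20736*(-1/48258) + 8972/35647 = -1152/2681 + 8972/35647 = -17011412/95569607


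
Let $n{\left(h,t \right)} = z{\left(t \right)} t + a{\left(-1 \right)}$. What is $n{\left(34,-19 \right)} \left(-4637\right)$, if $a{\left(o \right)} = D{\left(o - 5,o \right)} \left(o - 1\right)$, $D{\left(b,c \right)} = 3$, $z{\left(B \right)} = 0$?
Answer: $27822$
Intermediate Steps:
$a{\left(o \right)} = -3 + 3 o$ ($a{\left(o \right)} = 3 \left(o - 1\right) = 3 \left(-1 + o\right) = -3 + 3 o$)
$n{\left(h,t \right)} = -6$ ($n{\left(h,t \right)} = 0 t + \left(-3 + 3 \left(-1\right)\right) = 0 - 6 = -6$)
$n{\left(34,-19 \right)} \left(-4637\right) = \left(-6\right) \left(-4637\right) = 27822$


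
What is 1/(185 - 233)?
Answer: -1/48 ≈ -0.020833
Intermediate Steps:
1/(185 - 233) = 1/(-48) = -1/48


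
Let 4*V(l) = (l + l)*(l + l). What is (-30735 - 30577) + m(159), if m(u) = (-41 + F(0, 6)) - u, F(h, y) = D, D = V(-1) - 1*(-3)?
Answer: -61508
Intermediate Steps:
V(l) = l**2 (V(l) = ((l + l)*(l + l))/4 = ((2*l)*(2*l))/4 = (4*l**2)/4 = l**2)
D = 4 (D = (-1)**2 - 1*(-3) = 1 + 3 = 4)
F(h, y) = 4
m(u) = -37 - u (m(u) = (-41 + 4) - u = -37 - u)
(-30735 - 30577) + m(159) = (-30735 - 30577) + (-37 - 1*159) = -61312 + (-37 - 159) = -61312 - 196 = -61508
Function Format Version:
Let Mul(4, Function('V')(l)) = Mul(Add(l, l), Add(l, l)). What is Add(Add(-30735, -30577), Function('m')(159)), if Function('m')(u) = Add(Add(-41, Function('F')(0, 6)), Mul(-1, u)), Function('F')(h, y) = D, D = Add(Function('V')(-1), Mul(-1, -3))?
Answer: -61508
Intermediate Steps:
Function('V')(l) = Pow(l, 2) (Function('V')(l) = Mul(Rational(1, 4), Mul(Add(l, l), Add(l, l))) = Mul(Rational(1, 4), Mul(Mul(2, l), Mul(2, l))) = Mul(Rational(1, 4), Mul(4, Pow(l, 2))) = Pow(l, 2))
D = 4 (D = Add(Pow(-1, 2), Mul(-1, -3)) = Add(1, 3) = 4)
Function('F')(h, y) = 4
Function('m')(u) = Add(-37, Mul(-1, u)) (Function('m')(u) = Add(Add(-41, 4), Mul(-1, u)) = Add(-37, Mul(-1, u)))
Add(Add(-30735, -30577), Function('m')(159)) = Add(Add(-30735, -30577), Add(-37, Mul(-1, 159))) = Add(-61312, Add(-37, -159)) = Add(-61312, -196) = -61508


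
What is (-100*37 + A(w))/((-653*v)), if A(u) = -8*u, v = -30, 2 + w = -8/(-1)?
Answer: -1874/9795 ≈ -0.19132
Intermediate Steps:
w = 6 (w = -2 - 8/(-1) = -2 - 8*(-1) = -2 + 8 = 6)
(-100*37 + A(w))/((-653*v)) = (-100*37 - 8*6)/((-653*(-30))) = (-3700 - 48)/19590 = -3748*1/19590 = -1874/9795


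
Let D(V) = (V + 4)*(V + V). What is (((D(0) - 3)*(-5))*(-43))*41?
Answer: -26445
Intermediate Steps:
D(V) = 2*V*(4 + V) (D(V) = (4 + V)*(2*V) = 2*V*(4 + V))
(((D(0) - 3)*(-5))*(-43))*41 = (((2*0*(4 + 0) - 3)*(-5))*(-43))*41 = (((2*0*4 - 3)*(-5))*(-43))*41 = (((0 - 3)*(-5))*(-43))*41 = (-3*(-5)*(-43))*41 = (15*(-43))*41 = -645*41 = -26445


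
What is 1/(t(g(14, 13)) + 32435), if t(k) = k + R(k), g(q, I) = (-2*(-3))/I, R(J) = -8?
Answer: 13/421557 ≈ 3.0838e-5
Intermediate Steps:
g(q, I) = 6/I
t(k) = -8 + k (t(k) = k - 8 = -8 + k)
1/(t(g(14, 13)) + 32435) = 1/((-8 + 6/13) + 32435) = 1/(-98/13 + 32435) = 1/(421557/13) = 13/421557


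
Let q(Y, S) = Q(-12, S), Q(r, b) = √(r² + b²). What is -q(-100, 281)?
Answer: -√79105 ≈ -281.26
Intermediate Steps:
Q(r, b) = √(b² + r²)
q(Y, S) = √(144 + S²) (q(Y, S) = √(S² + (-12)²) = √(S² + 144) = √(144 + S²))
-q(-100, 281) = -√(144 + 281²) = -√(144 + 78961) = -√79105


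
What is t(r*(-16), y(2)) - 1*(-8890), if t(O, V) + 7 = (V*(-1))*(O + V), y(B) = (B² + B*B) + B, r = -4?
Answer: 8143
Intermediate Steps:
y(B) = B + 2*B² (y(B) = (B² + B²) + B = 2*B² + B = B + 2*B²)
t(O, V) = -7 - V*(O + V) (t(O, V) = -7 + (V*(-1))*(O + V) = -7 + (-V)*(O + V) = -7 - V*(O + V))
t(r*(-16), y(2)) - 1*(-8890) = (-7 - (2*(1 + 2*2))² - (-4*(-16))*2*(1 + 2*2)) - 1*(-8890) = (-7 - (2*(1 + 4))² - 1*64*2*(1 + 4)) + 8890 = (-7 - (2*5)² - 1*64*2*5) + 8890 = (-7 - 1*10² - 1*64*10) + 8890 = (-7 - 1*100 - 640) + 8890 = (-7 - 100 - 640) + 8890 = -747 + 8890 = 8143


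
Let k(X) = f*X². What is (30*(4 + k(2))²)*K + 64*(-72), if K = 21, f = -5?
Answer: 156672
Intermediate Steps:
k(X) = -5*X²
(30*(4 + k(2))²)*K + 64*(-72) = (30*(4 - 5*2²)²)*21 + 64*(-72) = (30*(4 - 5*4)²)*21 - 4608 = (30*(4 - 20)²)*21 - 4608 = (30*(-16)²)*21 - 4608 = (30*256)*21 - 4608 = 7680*21 - 4608 = 161280 - 4608 = 156672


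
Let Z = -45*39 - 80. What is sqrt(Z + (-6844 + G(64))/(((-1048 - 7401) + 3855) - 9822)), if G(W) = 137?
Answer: 3*I*sqrt(2647603817)/3604 ≈ 42.831*I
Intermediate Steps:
Z = -1835 (Z = -1755 - 80 = -1835)
sqrt(Z + (-6844 + G(64))/(((-1048 - 7401) + 3855) - 9822)) = sqrt(-1835 + (-6844 + 137)/(((-1048 - 7401) + 3855) - 9822)) = sqrt(-1835 - 6707/((-8449 + 3855) - 9822)) = sqrt(-1835 - 6707/(-4594 - 9822)) = sqrt(-1835 - 6707/(-14416)) = sqrt(-1835 - 6707*(-1/14416)) = sqrt(-1835 + 6707/14416) = sqrt(-26446653/14416) = 3*I*sqrt(2647603817)/3604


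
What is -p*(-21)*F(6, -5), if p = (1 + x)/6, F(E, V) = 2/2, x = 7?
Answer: 28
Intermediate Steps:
F(E, V) = 1 (F(E, V) = 2*(1/2) = 1)
p = 4/3 (p = (1 + 7)/6 = 8*(1/6) = 4/3 ≈ 1.3333)
-p*(-21)*F(6, -5) = -(4/3)*(-21) = -(-28) = -1*(-28) = 28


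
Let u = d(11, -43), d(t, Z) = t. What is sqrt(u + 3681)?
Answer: 2*sqrt(923) ≈ 60.762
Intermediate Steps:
u = 11
sqrt(u + 3681) = sqrt(11 + 3681) = sqrt(3692) = 2*sqrt(923)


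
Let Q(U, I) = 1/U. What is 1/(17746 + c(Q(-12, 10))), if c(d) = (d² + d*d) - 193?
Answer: 72/1263817 ≈ 5.6970e-5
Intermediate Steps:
c(d) = -193 + 2*d² (c(d) = (d² + d²) - 193 = 2*d² - 193 = -193 + 2*d²)
1/(17746 + c(Q(-12, 10))) = 1/(17746 + (-193 + 2*(1/(-12))²)) = 1/(17746 + (-193 + 2*(-1/12)²)) = 1/(17746 + (-193 + 2*(1/144))) = 1/(17746 + (-193 + 1/72)) = 1/(17746 - 13895/72) = 1/(1263817/72) = 72/1263817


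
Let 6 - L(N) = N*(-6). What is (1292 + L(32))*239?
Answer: 356110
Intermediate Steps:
L(N) = 6 + 6*N (L(N) = 6 - N*(-6) = 6 - (-6)*N = 6 + 6*N)
(1292 + L(32))*239 = (1292 + (6 + 6*32))*239 = (1292 + (6 + 192))*239 = (1292 + 198)*239 = 1490*239 = 356110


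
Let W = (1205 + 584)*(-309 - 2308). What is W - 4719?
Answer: -4686532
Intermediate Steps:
W = -4681813 (W = 1789*(-2617) = -4681813)
W - 4719 = -4681813 - 4719 = -4686532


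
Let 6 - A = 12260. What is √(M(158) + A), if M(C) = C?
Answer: 24*I*√21 ≈ 109.98*I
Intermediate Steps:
A = -12254 (A = 6 - 1*12260 = 6 - 12260 = -12254)
√(M(158) + A) = √(158 - 12254) = √(-12096) = 24*I*√21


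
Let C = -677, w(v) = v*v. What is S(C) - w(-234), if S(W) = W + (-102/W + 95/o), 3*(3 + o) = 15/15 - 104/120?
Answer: -262848598/4739 ≈ -55465.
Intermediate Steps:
w(v) = v**2
o = -133/45 (o = -3 + (15/15 - 104/120)/3 = -3 + (15*(1/15) - 104*1/120)/3 = -3 + (1 - 13/15)/3 = -3 + (1/3)*(2/15) = -3 + 2/45 = -133/45 ≈ -2.9556)
S(W) = -225/7 + W - 102/W (S(W) = W + (-102/W + 95/(-133/45)) = W + (-102/W + 95*(-45/133)) = W + (-102/W - 225/7) = W + (-225/7 - 102/W) = -225/7 + W - 102/W)
S(C) - w(-234) = (-225/7 - 677 - 102/(-677)) - 1*(-234)**2 = (-225/7 - 677 - 102*(-1/677)) - 1*54756 = (-225/7 - 677 + 102/677) - 54756 = -3359914/4739 - 54756 = -262848598/4739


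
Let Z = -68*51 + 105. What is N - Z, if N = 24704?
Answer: 28067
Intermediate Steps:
Z = -3363 (Z = -3468 + 105 = -3363)
N - Z = 24704 - 1*(-3363) = 24704 + 3363 = 28067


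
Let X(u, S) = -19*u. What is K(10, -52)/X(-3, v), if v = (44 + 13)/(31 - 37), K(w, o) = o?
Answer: -52/57 ≈ -0.91228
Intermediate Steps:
v = -19/2 (v = 57/(-6) = 57*(-⅙) = -19/2 ≈ -9.5000)
K(10, -52)/X(-3, v) = -52/((-19*(-3))) = -52/57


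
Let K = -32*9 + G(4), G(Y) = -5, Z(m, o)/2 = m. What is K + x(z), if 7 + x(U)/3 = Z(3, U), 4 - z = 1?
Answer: -296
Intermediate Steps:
Z(m, o) = 2*m
z = 3 (z = 4 - 1*1 = 4 - 1 = 3)
x(U) = -3 (x(U) = -21 + 3*(2*3) = -21 + 3*6 = -21 + 18 = -3)
K = -293 (K = -32*9 - 5 = -288 - 5 = -293)
K + x(z) = -293 - 3 = -296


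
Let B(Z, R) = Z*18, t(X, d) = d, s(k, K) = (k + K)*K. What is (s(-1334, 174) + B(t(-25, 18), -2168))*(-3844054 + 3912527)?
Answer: -13798405068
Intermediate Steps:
s(k, K) = K*(K + k) (s(k, K) = (K + k)*K = K*(K + k))
B(Z, R) = 18*Z
(s(-1334, 174) + B(t(-25, 18), -2168))*(-3844054 + 3912527) = (174*(174 - 1334) + 18*18)*(-3844054 + 3912527) = (174*(-1160) + 324)*68473 = (-201840 + 324)*68473 = -201516*68473 = -13798405068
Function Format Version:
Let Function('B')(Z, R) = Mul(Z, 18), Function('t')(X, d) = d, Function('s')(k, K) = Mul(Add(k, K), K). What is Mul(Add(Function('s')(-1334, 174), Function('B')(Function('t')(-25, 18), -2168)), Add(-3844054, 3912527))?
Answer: -13798405068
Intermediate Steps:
Function('s')(k, K) = Mul(K, Add(K, k)) (Function('s')(k, K) = Mul(Add(K, k), K) = Mul(K, Add(K, k)))
Function('B')(Z, R) = Mul(18, Z)
Mul(Add(Function('s')(-1334, 174), Function('B')(Function('t')(-25, 18), -2168)), Add(-3844054, 3912527)) = Mul(Add(Mul(174, Add(174, -1334)), Mul(18, 18)), Add(-3844054, 3912527)) = Mul(Add(Mul(174, -1160), 324), 68473) = Mul(Add(-201840, 324), 68473) = Mul(-201516, 68473) = -13798405068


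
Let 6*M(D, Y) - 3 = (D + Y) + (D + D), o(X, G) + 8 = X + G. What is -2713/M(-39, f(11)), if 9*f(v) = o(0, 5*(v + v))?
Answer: 24417/154 ≈ 158.55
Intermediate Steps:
o(X, G) = -8 + G + X (o(X, G) = -8 + (X + G) = -8 + (G + X) = -8 + G + X)
f(v) = -8/9 + 10*v/9 (f(v) = (-8 + 5*(v + v) + 0)/9 = (-8 + 5*(2*v) + 0)/9 = (-8 + 10*v + 0)/9 = (-8 + 10*v)/9 = -8/9 + 10*v/9)
M(D, Y) = ½ + D/2 + Y/6 (M(D, Y) = ½ + ((D + Y) + (D + D))/6 = ½ + ((D + Y) + 2*D)/6 = ½ + (Y + 3*D)/6 = ½ + (D/2 + Y/6) = ½ + D/2 + Y/6)
-2713/M(-39, f(11)) = -2713/(½ + (½)*(-39) + (-8/9 + (10/9)*11)/6) = -2713/(½ - 39/2 + (-8/9 + 110/9)/6) = -2713/(½ - 39/2 + (⅙)*(34/3)) = -2713/(½ - 39/2 + 17/9) = -2713/(-154/9) = -2713*(-9/154) = 24417/154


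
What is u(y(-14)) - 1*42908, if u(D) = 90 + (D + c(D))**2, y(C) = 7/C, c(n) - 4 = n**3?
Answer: -2739623/64 ≈ -42807.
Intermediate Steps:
c(n) = 4 + n**3
u(D) = 90 + (4 + D + D**3)**2 (u(D) = 90 + (D + (4 + D**3))**2 = 90 + (4 + D + D**3)**2)
u(y(-14)) - 1*42908 = (90 + (4 + 7/(-14) + (7/(-14))**3)**2) - 1*42908 = (90 + (4 + 7*(-1/14) + (7*(-1/14))**3)**2) - 42908 = (90 + (4 - 1/2 + (-1/2)**3)**2) - 42908 = (90 + (4 - 1/2 - 1/8)**2) - 42908 = (90 + (27/8)**2) - 42908 = (90 + 729/64) - 42908 = 6489/64 - 42908 = -2739623/64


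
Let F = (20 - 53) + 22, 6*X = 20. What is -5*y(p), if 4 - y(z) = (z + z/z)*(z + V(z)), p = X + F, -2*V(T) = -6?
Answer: 1220/9 ≈ 135.56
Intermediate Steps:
X = 10/3 (X = (⅙)*20 = 10/3 ≈ 3.3333)
V(T) = 3 (V(T) = -½*(-6) = 3)
F = -11 (F = -33 + 22 = -11)
p = -23/3 (p = 10/3 - 11 = -23/3 ≈ -7.6667)
y(z) = 4 - (1 + z)*(3 + z) (y(z) = 4 - (z + z/z)*(z + 3) = 4 - (z + 1)*(3 + z) = 4 - (1 + z)*(3 + z))
-5*y(p) = -5*(1 - (-23/3)² - 4*(-23/3)) = -5*(1 - 1*529/9 + 92/3) = -5*(1 - 529/9 + 92/3) = -5*(-244/9) = 1220/9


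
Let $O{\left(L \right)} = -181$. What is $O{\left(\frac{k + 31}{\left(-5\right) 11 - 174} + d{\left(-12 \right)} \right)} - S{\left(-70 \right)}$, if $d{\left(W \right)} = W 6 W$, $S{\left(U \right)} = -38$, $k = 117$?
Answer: $-143$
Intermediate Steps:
$d{\left(W \right)} = 6 W^{2}$ ($d{\left(W \right)} = 6 W W = 6 W^{2}$)
$O{\left(\frac{k + 31}{\left(-5\right) 11 - 174} + d{\left(-12 \right)} \right)} - S{\left(-70 \right)} = -181 - -38 = -181 + 38 = -143$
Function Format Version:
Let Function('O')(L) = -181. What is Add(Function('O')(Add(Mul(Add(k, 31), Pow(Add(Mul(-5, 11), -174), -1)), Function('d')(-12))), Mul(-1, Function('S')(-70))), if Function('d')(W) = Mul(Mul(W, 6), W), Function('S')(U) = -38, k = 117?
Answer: -143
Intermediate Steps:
Function('d')(W) = Mul(6, Pow(W, 2)) (Function('d')(W) = Mul(Mul(6, W), W) = Mul(6, Pow(W, 2)))
Add(Function('O')(Add(Mul(Add(k, 31), Pow(Add(Mul(-5, 11), -174), -1)), Function('d')(-12))), Mul(-1, Function('S')(-70))) = Add(-181, Mul(-1, -38)) = Add(-181, 38) = -143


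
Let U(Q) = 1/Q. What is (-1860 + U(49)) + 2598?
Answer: 36163/49 ≈ 738.02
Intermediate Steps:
(-1860 + U(49)) + 2598 = (-1860 + 1/49) + 2598 = -91139/49 + 2598 = 36163/49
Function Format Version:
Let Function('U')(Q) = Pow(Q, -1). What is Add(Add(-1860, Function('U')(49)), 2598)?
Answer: Rational(36163, 49) ≈ 738.02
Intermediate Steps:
Add(Add(-1860, Function('U')(49)), 2598) = Add(Add(-1860, Pow(49, -1)), 2598) = Add(Add(-1860, Rational(1, 49)), 2598) = Add(Rational(-91139, 49), 2598) = Rational(36163, 49)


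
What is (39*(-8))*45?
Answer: -14040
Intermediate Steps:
(39*(-8))*45 = -312*45 = -14040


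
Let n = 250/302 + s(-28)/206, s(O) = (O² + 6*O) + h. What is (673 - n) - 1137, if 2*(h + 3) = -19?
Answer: -29100125/62212 ≈ -467.76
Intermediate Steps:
h = -25/2 (h = -3 + (½)*(-19) = -3 - 19/2 = -25/2 ≈ -12.500)
s(O) = -25/2 + O² + 6*O (s(O) = (O² + 6*O) - 25/2 = -25/2 + O² + 6*O)
n = 233757/62212 (n = 250/302 + (-25/2 + (-28)² + 6*(-28))/206 = 250*(1/302) + (-25/2 + 784 - 168)*(1/206) = 125/151 + (1207/2)*(1/206) = 125/151 + 1207/412 = 233757/62212 ≈ 3.7574)
(673 - n) - 1137 = (673 - 1*233757/62212) - 1137 = (673 - 233757/62212) - 1137 = 41634919/62212 - 1137 = -29100125/62212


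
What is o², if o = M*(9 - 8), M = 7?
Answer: 49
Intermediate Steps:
o = 7 (o = 7*(9 - 8) = 7*1 = 7)
o² = 7² = 49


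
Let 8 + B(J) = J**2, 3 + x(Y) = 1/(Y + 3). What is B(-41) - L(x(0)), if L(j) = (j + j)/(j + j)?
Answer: 1672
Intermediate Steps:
x(Y) = -3 + 1/(3 + Y) (x(Y) = -3 + 1/(Y + 3) = -3 + 1/(3 + Y))
B(J) = -8 + J**2
L(j) = 1 (L(j) = (2*j)/((2*j)) = (2*j)*(1/(2*j)) = 1)
B(-41) - L(x(0)) = (-8 + (-41)**2) - 1*1 = (-8 + 1681) - 1 = 1673 - 1 = 1672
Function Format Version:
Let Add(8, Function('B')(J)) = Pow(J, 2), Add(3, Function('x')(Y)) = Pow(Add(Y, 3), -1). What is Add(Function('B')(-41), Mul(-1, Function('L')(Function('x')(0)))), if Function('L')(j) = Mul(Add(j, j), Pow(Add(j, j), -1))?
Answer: 1672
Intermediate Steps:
Function('x')(Y) = Add(-3, Pow(Add(3, Y), -1)) (Function('x')(Y) = Add(-3, Pow(Add(Y, 3), -1)) = Add(-3, Pow(Add(3, Y), -1)))
Function('B')(J) = Add(-8, Pow(J, 2))
Function('L')(j) = 1 (Function('L')(j) = Mul(Mul(2, j), Pow(Mul(2, j), -1)) = Mul(Mul(2, j), Mul(Rational(1, 2), Pow(j, -1))) = 1)
Add(Function('B')(-41), Mul(-1, Function('L')(Function('x')(0)))) = Add(Add(-8, Pow(-41, 2)), Mul(-1, 1)) = Add(Add(-8, 1681), -1) = Add(1673, -1) = 1672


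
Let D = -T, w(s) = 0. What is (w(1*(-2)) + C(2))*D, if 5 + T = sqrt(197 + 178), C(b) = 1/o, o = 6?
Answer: 5/6 - 5*sqrt(15)/6 ≈ -2.3942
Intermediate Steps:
C(b) = 1/6
T = -5 + 5*sqrt(15) (T = -5 + sqrt(197 + 178) = -5 + sqrt(375) = -5 + 5*sqrt(15) ≈ 14.365)
D = 5 - 5*sqrt(15) (D = -(-5 + 5*sqrt(15)) = 5 - 5*sqrt(15) ≈ -14.365)
(w(1*(-2)) + C(2))*D = (0 + 1/6)*(5 - 5*sqrt(15)) = (5 - 5*sqrt(15))/6 = 5/6 - 5*sqrt(15)/6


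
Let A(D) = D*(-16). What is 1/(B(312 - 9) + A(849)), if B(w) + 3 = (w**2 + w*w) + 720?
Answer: 1/170751 ≈ 5.8565e-6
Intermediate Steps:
B(w) = 717 + 2*w**2 (B(w) = -3 + ((w**2 + w*w) + 720) = -3 + ((w**2 + w**2) + 720) = -3 + (2*w**2 + 720) = -3 + (720 + 2*w**2) = 717 + 2*w**2)
A(D) = -16*D
1/(B(312 - 9) + A(849)) = 1/((717 + 2*(312 - 9)**2) - 16*849) = 1/((717 + 2*303**2) - 13584) = 1/((717 + 2*91809) - 13584) = 1/((717 + 183618) - 13584) = 1/(184335 - 13584) = 1/170751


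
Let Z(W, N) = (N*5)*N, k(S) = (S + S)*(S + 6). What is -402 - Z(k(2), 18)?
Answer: -2022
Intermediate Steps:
k(S) = 2*S*(6 + S) (k(S) = (2*S)*(6 + S) = 2*S*(6 + S))
Z(W, N) = 5*N**2 (Z(W, N) = (5*N)*N = 5*N**2)
-402 - Z(k(2), 18) = -402 - 5*18**2 = -402 - 5*324 = -402 - 1*1620 = -402 - 1620 = -2022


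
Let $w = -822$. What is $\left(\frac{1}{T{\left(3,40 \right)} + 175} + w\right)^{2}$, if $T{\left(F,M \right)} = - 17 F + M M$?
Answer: $\frac{2008248934129}{2972176} \approx 6.7568 \cdot 10^{5}$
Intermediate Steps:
$T{\left(F,M \right)} = M^{2} - 17 F$ ($T{\left(F,M \right)} = - 17 F + M^{2} = M^{2} - 17 F$)
$\left(\frac{1}{T{\left(3,40 \right)} + 175} + w\right)^{2} = \left(\frac{1}{\left(40^{2} - 51\right) + 175} - 822\right)^{2} = \left(\frac{1}{\left(1600 - 51\right) + 175} - 822\right)^{2} = \left(\frac{1}{1549 + 175} - 822\right)^{2} = \left(\frac{1}{1724} - 822\right)^{2} = \left(- \frac{1417127}{1724}\right)^{2} = \frac{2008248934129}{2972176}$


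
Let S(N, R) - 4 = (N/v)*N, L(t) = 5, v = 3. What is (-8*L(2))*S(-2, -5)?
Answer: -640/3 ≈ -213.33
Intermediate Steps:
S(N, R) = 4 + N²/3 (S(N, R) = 4 + (N/3)*N = 4 + N²/3)
(-8*L(2))*S(-2, -5) = (-8*5)*(4 + (⅓)*(-2)²) = -40*(4 + (⅓)*4) = -40*(4 + 4/3) = -40*16/3 = -640/3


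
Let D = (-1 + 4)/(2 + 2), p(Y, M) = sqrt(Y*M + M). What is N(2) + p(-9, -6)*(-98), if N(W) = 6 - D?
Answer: 21/4 - 392*sqrt(3) ≈ -673.71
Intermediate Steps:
p(Y, M) = sqrt(M + M*Y) (p(Y, M) = sqrt(M*Y + M) = sqrt(M + M*Y))
D = 3/4 ≈ 0.75000
N(W) = 21/4 (N(W) = 6 - 1*3/4 = 6 - 3/4 = 21/4)
N(2) + p(-9, -6)*(-98) = 21/4 + sqrt(-6*(1 - 9))*(-98) = 21/4 + sqrt(-6*(-8))*(-98) = 21/4 + sqrt(48)*(-98) = 21/4 + (4*sqrt(3))*(-98) = 21/4 - 392*sqrt(3)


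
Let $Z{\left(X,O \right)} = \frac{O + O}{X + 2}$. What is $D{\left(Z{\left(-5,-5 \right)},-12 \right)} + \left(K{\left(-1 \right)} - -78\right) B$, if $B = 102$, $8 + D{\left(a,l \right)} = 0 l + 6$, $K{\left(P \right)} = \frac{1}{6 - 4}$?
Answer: $8005$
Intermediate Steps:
$Z{\left(X,O \right)} = \frac{2 O}{2 + X}$
$K{\left(P \right)} = \frac{1}{2}$
$D{\left(a,l \right)} = -2$ ($D{\left(a,l \right)} = -8 + \left(0 l + 6\right) = -8 + \left(0 + 6\right) = -8 + 6 = -2$)
$D{\left(Z{\left(-5,-5 \right)},-12 \right)} + \left(K{\left(-1 \right)} - -78\right) B = -2 + \left(\frac{1}{2} - -78\right) 102 = -2 + \left(\frac{1}{2} + 78\right) 102 = -2 + \frac{157}{2} \cdot 102 = -2 + 8007 = 8005$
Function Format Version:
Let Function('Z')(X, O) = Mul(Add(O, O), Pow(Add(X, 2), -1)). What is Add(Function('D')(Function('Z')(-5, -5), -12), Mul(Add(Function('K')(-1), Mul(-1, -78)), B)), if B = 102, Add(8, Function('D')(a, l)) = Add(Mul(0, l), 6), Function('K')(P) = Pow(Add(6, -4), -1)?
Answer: 8005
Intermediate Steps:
Function('Z')(X, O) = Mul(2, O, Pow(Add(2, X), -1)) (Function('Z')(X, O) = Mul(Mul(2, O), Pow(Add(2, X), -1)) = Mul(2, O, Pow(Add(2, X), -1)))
Function('K')(P) = Rational(1, 2) (Function('K')(P) = Pow(2, -1) = Rational(1, 2))
Function('D')(a, l) = -2 (Function('D')(a, l) = Add(-8, Add(Mul(0, l), 6)) = Add(-8, Add(0, 6)) = Add(-8, 6) = -2)
Add(Function('D')(Function('Z')(-5, -5), -12), Mul(Add(Function('K')(-1), Mul(-1, -78)), B)) = Add(-2, Mul(Add(Rational(1, 2), Mul(-1, -78)), 102)) = Add(-2, Mul(Add(Rational(1, 2), 78), 102)) = Add(-2, Mul(Rational(157, 2), 102)) = Add(-2, 8007) = 8005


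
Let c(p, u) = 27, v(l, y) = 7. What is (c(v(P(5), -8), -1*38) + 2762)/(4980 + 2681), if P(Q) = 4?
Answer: 2789/7661 ≈ 0.36405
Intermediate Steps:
(c(v(P(5), -8), -1*38) + 2762)/(4980 + 2681) = (27 + 2762)/(4980 + 2681) = 2789/7661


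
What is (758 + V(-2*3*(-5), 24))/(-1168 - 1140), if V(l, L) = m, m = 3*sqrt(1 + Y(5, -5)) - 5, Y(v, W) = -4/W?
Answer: -753/2308 - 9*sqrt(5)/11540 ≈ -0.32800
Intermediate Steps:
m = -5 + 9*sqrt(5)/5 (m = 3*sqrt(1 - 4/(-5)) - 5 = 3*sqrt(1 - 4*(-1/5)) - 5 = 3*sqrt(1 + 4/5) - 5 = 3*sqrt(9/5) - 5 = 3*(3*sqrt(5)/5) - 5 = 9*sqrt(5)/5 - 5 = -5 + 9*sqrt(5)/5 ≈ -0.97508)
V(l, L) = -5 + 9*sqrt(5)/5
(758 + V(-2*3*(-5), 24))/(-1168 - 1140) = (758 + (-5 + 9*sqrt(5)/5))/(-1168 - 1140) = (753 + 9*sqrt(5)/5)/(-2308) = -(753 + 9*sqrt(5)/5)/2308 = -753/2308 - 9*sqrt(5)/11540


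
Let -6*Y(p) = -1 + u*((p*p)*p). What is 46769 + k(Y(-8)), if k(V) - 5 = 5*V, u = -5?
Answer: 89283/2 ≈ 44642.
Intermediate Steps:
Y(p) = ⅙ + 5*p³/6 (Y(p) = -(-1 - 5*p*p*p)/6 = -(-1 - 5*p²*p)/6 = -(-1 - 5*p³)/6 = ⅙ + 5*p³/6)
k(V) = 5 + 5*V
46769 + k(Y(-8)) = 46769 + (5 + 5*(⅙ + (⅚)*(-8)³)) = 46769 + (5 + 5*(⅙ + (⅚)*(-512))) = 46769 + (5 + 5*(⅙ - 1280/3)) = 46769 + (5 + 5*(-853/2)) = 46769 + (5 - 4265/2) = 46769 - 4255/2 = 89283/2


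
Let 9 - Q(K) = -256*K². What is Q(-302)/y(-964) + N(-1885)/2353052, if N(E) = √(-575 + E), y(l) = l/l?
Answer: 23348233 + I*√615/1176526 ≈ 2.3348e+7 + 2.1078e-5*I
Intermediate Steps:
y(l) = 1
Q(K) = 9 + 256*K² (Q(K) = 9 - (-256)*K² = 9 + 256*K²)
Q(-302)/y(-964) + N(-1885)/2353052 = (9 + 256*(-302)²)/1 + √(-575 - 1885)/2353052 = (9 + 256*91204)*1 + √(-2460)*(1/2353052) = (9 + 23348224)*1 + (2*I*√615)*(1/2353052) = 23348233*1 + I*√615/1176526 = 23348233 + I*√615/1176526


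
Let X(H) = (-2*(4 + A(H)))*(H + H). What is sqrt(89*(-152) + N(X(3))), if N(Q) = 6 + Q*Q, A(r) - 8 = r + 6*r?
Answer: sqrt(143294) ≈ 378.54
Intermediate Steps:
A(r) = 8 + 7*r (A(r) = 8 + (r + 6*r) = 8 + 7*r)
X(H) = 2*H*(-24 - 14*H) (X(H) = (-2*(4 + (8 + 7*H)))*(H + H) = (-2*(12 + 7*H))*(2*H) = (-24 - 14*H)*(2*H) = 2*H*(-24 - 14*H))
N(Q) = 6 + Q**2
sqrt(89*(-152) + N(X(3))) = sqrt(89*(-152) + (6 + (-4*3*(12 + 7*3))**2)) = sqrt(-13528 + (6 + (-4*3*(12 + 21))**2)) = sqrt(-13528 + (6 + (-4*3*33)**2)) = sqrt(-13528 + (6 + (-396)**2)) = sqrt(-13528 + (6 + 156816)) = sqrt(-13528 + 156822) = sqrt(143294)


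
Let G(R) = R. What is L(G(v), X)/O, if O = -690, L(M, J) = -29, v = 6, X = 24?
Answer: 29/690 ≈ 0.042029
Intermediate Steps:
L(G(v), X)/O = -29/(-690) = -29*(-1/690) = 29/690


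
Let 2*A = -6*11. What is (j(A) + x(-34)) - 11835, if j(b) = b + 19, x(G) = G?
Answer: -11883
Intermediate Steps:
A = -33 (A = (-6*11)/2 = (½)*(-66) = -33)
j(b) = 19 + b
(j(A) + x(-34)) - 11835 = ((19 - 33) - 34) - 11835 = (-14 - 34) - 11835 = -48 - 11835 = -11883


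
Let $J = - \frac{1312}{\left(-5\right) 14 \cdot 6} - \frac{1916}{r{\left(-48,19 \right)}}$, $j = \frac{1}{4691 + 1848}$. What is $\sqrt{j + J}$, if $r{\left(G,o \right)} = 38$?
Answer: $\frac{i \sqrt{8049017981029935}}{13045305} \approx 6.8773 i$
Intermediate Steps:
$j = \frac{1}{6539} \approx 0.00015293$
$J = - \frac{94358}{1995}$ ($J = - \frac{1312}{\left(-5\right) 14 \cdot 6} - \frac{1916}{38} = - \frac{1312}{\left(-70\right) 6} - \frac{958}{19} = - \frac{1312}{-420} - \frac{958}{19} = \left(-1312\right) \left(- \frac{1}{420}\right) - \frac{958}{19} = \frac{328}{105} - \frac{958}{19} = - \frac{94358}{1995} \approx -47.297$)
$\sqrt{j + J} = \sqrt{\frac{1}{6539} - \frac{94358}{1995}} = \sqrt{- \frac{617004967}{13045305}} = \frac{i \sqrt{8049017981029935}}{13045305}$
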